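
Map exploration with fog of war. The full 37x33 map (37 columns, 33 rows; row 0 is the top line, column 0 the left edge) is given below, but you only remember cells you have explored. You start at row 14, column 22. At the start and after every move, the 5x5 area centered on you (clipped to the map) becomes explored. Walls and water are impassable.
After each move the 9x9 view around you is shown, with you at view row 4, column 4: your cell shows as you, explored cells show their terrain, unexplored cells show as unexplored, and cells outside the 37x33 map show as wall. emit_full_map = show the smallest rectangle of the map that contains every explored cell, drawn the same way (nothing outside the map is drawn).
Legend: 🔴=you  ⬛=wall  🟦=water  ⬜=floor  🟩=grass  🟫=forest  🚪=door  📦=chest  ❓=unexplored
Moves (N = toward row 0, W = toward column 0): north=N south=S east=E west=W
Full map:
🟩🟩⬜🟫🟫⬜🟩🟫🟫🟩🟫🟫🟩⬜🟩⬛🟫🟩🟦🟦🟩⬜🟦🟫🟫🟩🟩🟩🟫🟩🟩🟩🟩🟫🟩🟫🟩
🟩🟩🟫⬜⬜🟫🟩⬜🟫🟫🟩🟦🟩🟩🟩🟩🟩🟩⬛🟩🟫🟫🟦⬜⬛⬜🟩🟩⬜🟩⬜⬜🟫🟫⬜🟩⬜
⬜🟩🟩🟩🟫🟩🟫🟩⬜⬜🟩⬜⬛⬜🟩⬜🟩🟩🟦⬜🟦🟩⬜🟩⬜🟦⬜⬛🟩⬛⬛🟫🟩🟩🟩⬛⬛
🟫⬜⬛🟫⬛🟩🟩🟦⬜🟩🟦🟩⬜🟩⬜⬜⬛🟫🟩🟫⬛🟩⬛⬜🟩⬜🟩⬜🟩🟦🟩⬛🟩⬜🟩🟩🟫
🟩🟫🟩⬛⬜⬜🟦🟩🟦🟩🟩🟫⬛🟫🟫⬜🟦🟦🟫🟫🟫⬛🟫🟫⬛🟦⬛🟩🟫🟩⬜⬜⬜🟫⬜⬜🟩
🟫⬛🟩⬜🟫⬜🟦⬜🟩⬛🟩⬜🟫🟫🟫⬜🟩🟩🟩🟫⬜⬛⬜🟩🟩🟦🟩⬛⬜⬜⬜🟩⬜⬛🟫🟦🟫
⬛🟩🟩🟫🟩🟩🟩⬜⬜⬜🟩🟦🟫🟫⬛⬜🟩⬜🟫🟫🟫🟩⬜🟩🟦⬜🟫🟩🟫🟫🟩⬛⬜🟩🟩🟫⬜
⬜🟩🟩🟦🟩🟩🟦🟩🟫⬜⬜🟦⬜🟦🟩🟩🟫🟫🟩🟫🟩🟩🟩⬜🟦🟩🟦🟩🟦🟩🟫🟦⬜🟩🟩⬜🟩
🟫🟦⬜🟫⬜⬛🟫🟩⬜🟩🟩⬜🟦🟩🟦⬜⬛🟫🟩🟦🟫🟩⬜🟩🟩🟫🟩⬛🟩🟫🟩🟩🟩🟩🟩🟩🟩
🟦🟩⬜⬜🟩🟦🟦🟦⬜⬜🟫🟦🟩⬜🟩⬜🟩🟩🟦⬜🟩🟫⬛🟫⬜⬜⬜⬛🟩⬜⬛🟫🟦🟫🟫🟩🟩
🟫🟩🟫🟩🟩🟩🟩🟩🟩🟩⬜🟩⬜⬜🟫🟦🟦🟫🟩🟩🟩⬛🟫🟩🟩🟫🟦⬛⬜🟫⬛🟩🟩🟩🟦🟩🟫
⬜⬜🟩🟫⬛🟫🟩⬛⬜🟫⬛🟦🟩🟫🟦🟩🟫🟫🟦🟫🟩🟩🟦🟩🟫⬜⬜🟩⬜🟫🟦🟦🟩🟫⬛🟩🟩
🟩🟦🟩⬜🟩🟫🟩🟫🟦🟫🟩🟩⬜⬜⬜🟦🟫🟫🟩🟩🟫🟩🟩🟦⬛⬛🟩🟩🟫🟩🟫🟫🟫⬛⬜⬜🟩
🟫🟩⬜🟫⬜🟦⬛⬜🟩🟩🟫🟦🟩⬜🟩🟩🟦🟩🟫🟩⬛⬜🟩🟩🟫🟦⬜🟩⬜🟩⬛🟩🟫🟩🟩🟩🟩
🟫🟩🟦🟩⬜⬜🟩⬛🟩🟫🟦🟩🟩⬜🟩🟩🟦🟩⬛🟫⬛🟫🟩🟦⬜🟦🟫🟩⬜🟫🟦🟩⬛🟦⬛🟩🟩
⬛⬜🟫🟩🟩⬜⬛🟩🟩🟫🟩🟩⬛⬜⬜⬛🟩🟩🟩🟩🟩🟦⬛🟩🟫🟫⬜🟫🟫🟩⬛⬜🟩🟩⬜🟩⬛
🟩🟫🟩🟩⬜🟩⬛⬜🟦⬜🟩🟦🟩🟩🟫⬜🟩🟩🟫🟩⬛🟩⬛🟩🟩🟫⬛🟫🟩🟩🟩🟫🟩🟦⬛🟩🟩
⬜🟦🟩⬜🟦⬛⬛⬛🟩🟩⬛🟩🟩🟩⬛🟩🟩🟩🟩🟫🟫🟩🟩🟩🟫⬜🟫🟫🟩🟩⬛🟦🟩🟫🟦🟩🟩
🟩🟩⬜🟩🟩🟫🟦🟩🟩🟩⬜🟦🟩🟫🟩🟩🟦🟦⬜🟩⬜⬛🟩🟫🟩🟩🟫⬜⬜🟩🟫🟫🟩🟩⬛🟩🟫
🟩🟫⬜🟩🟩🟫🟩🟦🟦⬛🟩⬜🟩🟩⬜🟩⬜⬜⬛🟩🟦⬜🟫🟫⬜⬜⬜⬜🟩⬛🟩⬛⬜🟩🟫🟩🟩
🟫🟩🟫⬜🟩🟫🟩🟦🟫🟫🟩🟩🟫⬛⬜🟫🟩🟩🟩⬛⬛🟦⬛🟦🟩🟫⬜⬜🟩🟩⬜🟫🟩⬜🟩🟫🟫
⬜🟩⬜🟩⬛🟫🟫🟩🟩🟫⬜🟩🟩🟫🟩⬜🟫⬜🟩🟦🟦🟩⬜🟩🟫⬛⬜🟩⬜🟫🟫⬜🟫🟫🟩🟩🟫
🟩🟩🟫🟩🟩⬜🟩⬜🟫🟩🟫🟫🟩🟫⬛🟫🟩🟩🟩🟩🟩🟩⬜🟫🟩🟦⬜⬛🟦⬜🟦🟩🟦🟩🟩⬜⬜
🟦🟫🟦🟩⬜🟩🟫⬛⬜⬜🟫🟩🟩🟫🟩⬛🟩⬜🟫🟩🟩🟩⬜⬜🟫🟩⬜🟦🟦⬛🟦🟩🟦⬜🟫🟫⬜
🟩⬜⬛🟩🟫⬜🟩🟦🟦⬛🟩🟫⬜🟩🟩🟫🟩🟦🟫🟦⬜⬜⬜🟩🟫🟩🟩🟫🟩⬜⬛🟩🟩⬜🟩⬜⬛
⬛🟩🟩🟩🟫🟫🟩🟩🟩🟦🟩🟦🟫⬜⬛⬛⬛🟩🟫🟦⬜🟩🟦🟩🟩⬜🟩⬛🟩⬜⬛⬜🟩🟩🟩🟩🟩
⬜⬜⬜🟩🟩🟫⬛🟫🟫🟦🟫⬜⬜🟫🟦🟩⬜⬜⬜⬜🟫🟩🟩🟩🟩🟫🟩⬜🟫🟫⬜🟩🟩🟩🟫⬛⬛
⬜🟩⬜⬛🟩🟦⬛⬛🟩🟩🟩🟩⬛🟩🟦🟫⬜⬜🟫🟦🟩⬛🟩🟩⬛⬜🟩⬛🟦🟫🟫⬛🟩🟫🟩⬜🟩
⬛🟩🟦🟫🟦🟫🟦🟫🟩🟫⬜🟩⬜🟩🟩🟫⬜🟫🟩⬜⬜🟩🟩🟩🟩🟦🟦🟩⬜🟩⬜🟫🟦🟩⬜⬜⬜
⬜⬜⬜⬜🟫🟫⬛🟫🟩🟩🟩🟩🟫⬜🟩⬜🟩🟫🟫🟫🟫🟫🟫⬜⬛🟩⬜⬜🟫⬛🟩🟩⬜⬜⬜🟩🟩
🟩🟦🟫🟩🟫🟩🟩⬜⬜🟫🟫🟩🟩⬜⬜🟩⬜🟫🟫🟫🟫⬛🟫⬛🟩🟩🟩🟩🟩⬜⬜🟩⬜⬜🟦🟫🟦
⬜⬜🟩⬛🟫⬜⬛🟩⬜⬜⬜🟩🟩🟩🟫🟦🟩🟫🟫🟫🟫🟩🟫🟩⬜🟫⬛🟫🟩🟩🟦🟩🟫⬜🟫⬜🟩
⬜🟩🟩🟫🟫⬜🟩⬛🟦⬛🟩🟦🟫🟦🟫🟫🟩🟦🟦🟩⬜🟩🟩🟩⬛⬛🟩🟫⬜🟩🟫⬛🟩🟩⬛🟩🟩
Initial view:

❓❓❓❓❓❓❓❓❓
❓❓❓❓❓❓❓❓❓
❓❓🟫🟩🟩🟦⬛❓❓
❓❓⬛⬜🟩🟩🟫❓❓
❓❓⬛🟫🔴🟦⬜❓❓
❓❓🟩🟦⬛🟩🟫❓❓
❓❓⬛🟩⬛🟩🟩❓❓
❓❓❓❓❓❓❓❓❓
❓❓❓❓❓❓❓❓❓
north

❓❓❓❓❓❓❓❓❓
❓❓❓❓❓❓❓❓❓
❓❓🟩🟩🟦🟩🟫❓❓
❓❓🟫🟩🟩🟦⬛❓❓
❓❓⬛⬜🔴🟩🟫❓❓
❓❓⬛🟫🟩🟦⬜❓❓
❓❓🟩🟦⬛🟩🟫❓❓
❓❓⬛🟩⬛🟩🟩❓❓
❓❓❓❓❓❓❓❓❓

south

❓❓❓❓❓❓❓❓❓
❓❓🟩🟩🟦🟩🟫❓❓
❓❓🟫🟩🟩🟦⬛❓❓
❓❓⬛⬜🟩🟩🟫❓❓
❓❓⬛🟫🔴🟦⬜❓❓
❓❓🟩🟦⬛🟩🟫❓❓
❓❓⬛🟩⬛🟩🟩❓❓
❓❓❓❓❓❓❓❓❓
❓❓❓❓❓❓❓❓❓

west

❓❓❓❓❓❓❓❓❓
❓❓❓🟩🟩🟦🟩🟫❓
❓❓🟩🟫🟩🟩🟦⬛❓
❓❓🟩⬛⬜🟩🟩🟫❓
❓❓🟫⬛🔴🟩🟦⬜❓
❓❓🟩🟩🟦⬛🟩🟫❓
❓❓🟩⬛🟩⬛🟩🟩❓
❓❓❓❓❓❓❓❓❓
❓❓❓❓❓❓❓❓❓

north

❓❓❓❓❓❓❓❓❓
❓❓❓❓❓❓❓❓❓
❓❓🟫🟩🟩🟦🟩🟫❓
❓❓🟩🟫🟩🟩🟦⬛❓
❓❓🟩⬛🔴🟩🟩🟫❓
❓❓🟫⬛🟫🟩🟦⬜❓
❓❓🟩🟩🟦⬛🟩🟫❓
❓❓🟩⬛🟩⬛🟩🟩❓
❓❓❓❓❓❓❓❓❓

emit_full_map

🟫🟩🟩🟦🟩🟫
🟩🟫🟩🟩🟦⬛
🟩⬛🔴🟩🟩🟫
🟫⬛🟫🟩🟦⬜
🟩🟩🟦⬛🟩🟫
🟩⬛🟩⬛🟩🟩

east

❓❓❓❓❓❓❓❓❓
❓❓❓❓❓❓❓❓❓
❓🟫🟩🟩🟦🟩🟫❓❓
❓🟩🟫🟩🟩🟦⬛❓❓
❓🟩⬛⬜🔴🟩🟫❓❓
❓🟫⬛🟫🟩🟦⬜❓❓
❓🟩🟩🟦⬛🟩🟫❓❓
❓🟩⬛🟩⬛🟩🟩❓❓
❓❓❓❓❓❓❓❓❓

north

❓❓❓❓❓❓❓❓❓
❓❓❓❓❓❓❓❓❓
❓❓🟩⬛🟫🟩🟩❓❓
❓🟫🟩🟩🟦🟩🟫❓❓
❓🟩🟫🟩🔴🟦⬛❓❓
❓🟩⬛⬜🟩🟩🟫❓❓
❓🟫⬛🟫🟩🟦⬜❓❓
❓🟩🟩🟦⬛🟩🟫❓❓
❓🟩⬛🟩⬛🟩🟩❓❓

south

❓❓❓❓❓❓❓❓❓
❓❓🟩⬛🟫🟩🟩❓❓
❓🟫🟩🟩🟦🟩🟫❓❓
❓🟩🟫🟩🟩🟦⬛❓❓
❓🟩⬛⬜🔴🟩🟫❓❓
❓🟫⬛🟫🟩🟦⬜❓❓
❓🟩🟩🟦⬛🟩🟫❓❓
❓🟩⬛🟩⬛🟩🟩❓❓
❓❓❓❓❓❓❓❓❓

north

❓❓❓❓❓❓❓❓❓
❓❓❓❓❓❓❓❓❓
❓❓🟩⬛🟫🟩🟩❓❓
❓🟫🟩🟩🟦🟩🟫❓❓
❓🟩🟫🟩🔴🟦⬛❓❓
❓🟩⬛⬜🟩🟩🟫❓❓
❓🟫⬛🟫🟩🟦⬜❓❓
❓🟩🟩🟦⬛🟩🟫❓❓
❓🟩⬛🟩⬛🟩🟩❓❓

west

❓❓❓❓❓❓❓❓❓
❓❓❓❓❓❓❓❓❓
❓❓🟩🟩⬛🟫🟩🟩❓
❓❓🟫🟩🟩🟦🟩🟫❓
❓❓🟩🟫🔴🟩🟦⬛❓
❓❓🟩⬛⬜🟩🟩🟫❓
❓❓🟫⬛🟫🟩🟦⬜❓
❓❓🟩🟩🟦⬛🟩🟫❓
❓❓🟩⬛🟩⬛🟩🟩❓

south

❓❓❓❓❓❓❓❓❓
❓❓🟩🟩⬛🟫🟩🟩❓
❓❓🟫🟩🟩🟦🟩🟫❓
❓❓🟩🟫🟩🟩🟦⬛❓
❓❓🟩⬛🔴🟩🟩🟫❓
❓❓🟫⬛🟫🟩🟦⬜❓
❓❓🟩🟩🟦⬛🟩🟫❓
❓❓🟩⬛🟩⬛🟩🟩❓
❓❓❓❓❓❓❓❓❓

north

❓❓❓❓❓❓❓❓❓
❓❓❓❓❓❓❓❓❓
❓❓🟩🟩⬛🟫🟩🟩❓
❓❓🟫🟩🟩🟦🟩🟫❓
❓❓🟩🟫🔴🟩🟦⬛❓
❓❓🟩⬛⬜🟩🟩🟫❓
❓❓🟫⬛🟫🟩🟦⬜❓
❓❓🟩🟩🟦⬛🟩🟫❓
❓❓🟩⬛🟩⬛🟩🟩❓

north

❓❓❓❓❓❓❓❓❓
❓❓❓❓❓❓❓❓❓
❓❓⬜🟩🟫⬛🟫❓❓
❓❓🟩🟩⬛🟫🟩🟩❓
❓❓🟫🟩🔴🟦🟩🟫❓
❓❓🟩🟫🟩🟩🟦⬛❓
❓❓🟩⬛⬜🟩🟩🟫❓
❓❓🟫⬛🟫🟩🟦⬜❓
❓❓🟩🟩🟦⬛🟩🟫❓

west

❓❓❓❓❓❓❓❓❓
❓❓❓❓❓❓❓❓❓
❓❓🟦⬜🟩🟫⬛🟫❓
❓❓🟩🟩🟩⬛🟫🟩🟩
❓❓🟦🟫🔴🟩🟦🟩🟫
❓❓🟩🟩🟫🟩🟩🟦⬛
❓❓🟫🟩⬛⬜🟩🟩🟫
❓❓❓🟫⬛🟫🟩🟦⬜
❓❓❓🟩🟩🟦⬛🟩🟫

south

❓❓❓❓❓❓❓❓❓
❓❓🟦⬜🟩🟫⬛🟫❓
❓❓🟩🟩🟩⬛🟫🟩🟩
❓❓🟦🟫🟩🟩🟦🟩🟫
❓❓🟩🟩🔴🟩🟩🟦⬛
❓❓🟫🟩⬛⬜🟩🟩🟫
❓❓⬛🟫⬛🟫🟩🟦⬜
❓❓❓🟩🟩🟦⬛🟩🟫
❓❓❓🟩⬛🟩⬛🟩🟩

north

❓❓❓❓❓❓❓❓❓
❓❓❓❓❓❓❓❓❓
❓❓🟦⬜🟩🟫⬛🟫❓
❓❓🟩🟩🟩⬛🟫🟩🟩
❓❓🟦🟫🔴🟩🟦🟩🟫
❓❓🟩🟩🟫🟩🟩🟦⬛
❓❓🟫🟩⬛⬜🟩🟩🟫
❓❓⬛🟫⬛🟫🟩🟦⬜
❓❓❓🟩🟩🟦⬛🟩🟫

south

❓❓❓❓❓❓❓❓❓
❓❓🟦⬜🟩🟫⬛🟫❓
❓❓🟩🟩🟩⬛🟫🟩🟩
❓❓🟦🟫🟩🟩🟦🟩🟫
❓❓🟩🟩🔴🟩🟩🟦⬛
❓❓🟫🟩⬛⬜🟩🟩🟫
❓❓⬛🟫⬛🟫🟩🟦⬜
❓❓❓🟩🟩🟦⬛🟩🟫
❓❓❓🟩⬛🟩⬛🟩🟩

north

❓❓❓❓❓❓❓❓❓
❓❓❓❓❓❓❓❓❓
❓❓🟦⬜🟩🟫⬛🟫❓
❓❓🟩🟩🟩⬛🟫🟩🟩
❓❓🟦🟫🔴🟩🟦🟩🟫
❓❓🟩🟩🟫🟩🟩🟦⬛
❓❓🟫🟩⬛⬜🟩🟩🟫
❓❓⬛🟫⬛🟫🟩🟦⬜
❓❓❓🟩🟩🟦⬛🟩🟫

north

❓❓❓❓❓❓❓❓❓
❓❓❓❓❓❓❓❓❓
❓❓🟩🟦🟫🟩⬜❓❓
❓❓🟦⬜🟩🟫⬛🟫❓
❓❓🟩🟩🔴⬛🟫🟩🟩
❓❓🟦🟫🟩🟩🟦🟩🟫
❓❓🟩🟩🟫🟩🟩🟦⬛
❓❓🟫🟩⬛⬜🟩🟩🟫
❓❓⬛🟫⬛🟫🟩🟦⬜

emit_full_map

🟩🟦🟫🟩⬜❓❓
🟦⬜🟩🟫⬛🟫❓
🟩🟩🔴⬛🟫🟩🟩
🟦🟫🟩🟩🟦🟩🟫
🟩🟩🟫🟩🟩🟦⬛
🟫🟩⬛⬜🟩🟩🟫
⬛🟫⬛🟫🟩🟦⬜
❓🟩🟩🟦⬛🟩🟫
❓🟩⬛🟩⬛🟩🟩

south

❓❓❓❓❓❓❓❓❓
❓❓🟩🟦🟫🟩⬜❓❓
❓❓🟦⬜🟩🟫⬛🟫❓
❓❓🟩🟩🟩⬛🟫🟩🟩
❓❓🟦🟫🔴🟩🟦🟩🟫
❓❓🟩🟩🟫🟩🟩🟦⬛
❓❓🟫🟩⬛⬜🟩🟩🟫
❓❓⬛🟫⬛🟫🟩🟦⬜
❓❓❓🟩🟩🟦⬛🟩🟫

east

❓❓❓❓❓❓❓❓❓
❓🟩🟦🟫🟩⬜❓❓❓
❓🟦⬜🟩🟫⬛🟫❓❓
❓🟩🟩🟩⬛🟫🟩🟩❓
❓🟦🟫🟩🔴🟦🟩🟫❓
❓🟩🟩🟫🟩🟩🟦⬛❓
❓🟫🟩⬛⬜🟩🟩🟫❓
❓⬛🟫⬛🟫🟩🟦⬜❓
❓❓🟩🟩🟦⬛🟩🟫❓

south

❓🟩🟦🟫🟩⬜❓❓❓
❓🟦⬜🟩🟫⬛🟫❓❓
❓🟩🟩🟩⬛🟫🟩🟩❓
❓🟦🟫🟩🟩🟦🟩🟫❓
❓🟩🟩🟫🔴🟩🟦⬛❓
❓🟫🟩⬛⬜🟩🟩🟫❓
❓⬛🟫⬛🟫🟩🟦⬜❓
❓❓🟩🟩🟦⬛🟩🟫❓
❓❓🟩⬛🟩⬛🟩🟩❓

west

❓❓🟩🟦🟫🟩⬜❓❓
❓❓🟦⬜🟩🟫⬛🟫❓
❓❓🟩🟩🟩⬛🟫🟩🟩
❓❓🟦🟫🟩🟩🟦🟩🟫
❓❓🟩🟩🔴🟩🟩🟦⬛
❓❓🟫🟩⬛⬜🟩🟩🟫
❓❓⬛🟫⬛🟫🟩🟦⬜
❓❓❓🟩🟩🟦⬛🟩🟫
❓❓❓🟩⬛🟩⬛🟩🟩

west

❓❓❓🟩🟦🟫🟩⬜❓
❓❓❓🟦⬜🟩🟫⬛🟫
❓❓🟫🟩🟩🟩⬛🟫🟩
❓❓🟫🟦🟫🟩🟩🟦🟩
❓❓🟫🟩🔴🟫🟩🟩🟦
❓❓🟩🟫🟩⬛⬜🟩🟩
❓❓🟩⬛🟫⬛🟫🟩🟦
❓❓❓❓🟩🟩🟦⬛🟩
❓❓❓❓🟩⬛🟩⬛🟩

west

❓❓❓❓🟩🟦🟫🟩⬜
❓❓❓❓🟦⬜🟩🟫⬛
❓❓🟦🟫🟩🟩🟩⬛🟫
❓❓🟫🟫🟦🟫🟩🟩🟦
❓❓🟫🟫🔴🟩🟫🟩🟩
❓❓🟦🟩🟫🟩⬛⬜🟩
❓❓🟦🟩⬛🟫⬛🟫🟩
❓❓❓❓❓🟩🟩🟦⬛
❓❓❓❓❓🟩⬛🟩⬛

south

❓❓❓❓🟦⬜🟩🟫⬛
❓❓🟦🟫🟩🟩🟩⬛🟫
❓❓🟫🟫🟦🟫🟩🟩🟦
❓❓🟫🟫🟩🟩🟫🟩🟩
❓❓🟦🟩🔴🟩⬛⬜🟩
❓❓🟦🟩⬛🟫⬛🟫🟩
❓❓🟩🟩🟩🟩🟩🟦⬛
❓❓❓❓❓🟩⬛🟩⬛
❓❓❓❓❓❓❓❓❓

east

❓❓❓🟦⬜🟩🟫⬛🟫
❓🟦🟫🟩🟩🟩⬛🟫🟩
❓🟫🟫🟦🟫🟩🟩🟦🟩
❓🟫🟫🟩🟩🟫🟩🟩🟦
❓🟦🟩🟫🔴⬛⬜🟩🟩
❓🟦🟩⬛🟫⬛🟫🟩🟦
❓🟩🟩🟩🟩🟩🟦⬛🟩
❓❓❓❓🟩⬛🟩⬛🟩
❓❓❓❓❓❓❓❓❓

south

❓🟦🟫🟩🟩🟩⬛🟫🟩
❓🟫🟫🟦🟫🟩🟩🟦🟩
❓🟫🟫🟩🟩🟫🟩🟩🟦
❓🟦🟩🟫🟩⬛⬜🟩🟩
❓🟦🟩⬛🔴⬛🟫🟩🟦
❓🟩🟩🟩🟩🟩🟦⬛🟩
❓❓🟩🟫🟩⬛🟩⬛🟩
❓❓❓❓❓❓❓❓❓
❓❓❓❓❓❓❓❓❓

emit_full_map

❓❓🟩🟦🟫🟩⬜❓❓
❓❓🟦⬜🟩🟫⬛🟫❓
🟦🟫🟩🟩🟩⬛🟫🟩🟩
🟫🟫🟦🟫🟩🟩🟦🟩🟫
🟫🟫🟩🟩🟫🟩🟩🟦⬛
🟦🟩🟫🟩⬛⬜🟩🟩🟫
🟦🟩⬛🔴⬛🟫🟩🟦⬜
🟩🟩🟩🟩🟩🟦⬛🟩🟫
❓🟩🟫🟩⬛🟩⬛🟩🟩

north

❓❓❓🟦⬜🟩🟫⬛🟫
❓🟦🟫🟩🟩🟩⬛🟫🟩
❓🟫🟫🟦🟫🟩🟩🟦🟩
❓🟫🟫🟩🟩🟫🟩🟩🟦
❓🟦🟩🟫🔴⬛⬜🟩🟩
❓🟦🟩⬛🟫⬛🟫🟩🟦
❓🟩🟩🟩🟩🟩🟦⬛🟩
❓❓🟩🟫🟩⬛🟩⬛🟩
❓❓❓❓❓❓❓❓❓

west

❓❓❓❓🟦⬜🟩🟫⬛
❓❓🟦🟫🟩🟩🟩⬛🟫
❓❓🟫🟫🟦🟫🟩🟩🟦
❓❓🟫🟫🟩🟩🟫🟩🟩
❓❓🟦🟩🔴🟩⬛⬜🟩
❓❓🟦🟩⬛🟫⬛🟫🟩
❓❓🟩🟩🟩🟩🟩🟦⬛
❓❓❓🟩🟫🟩⬛🟩⬛
❓❓❓❓❓❓❓❓❓

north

❓❓❓❓🟩🟦🟫🟩⬜
❓❓❓❓🟦⬜🟩🟫⬛
❓❓🟦🟫🟩🟩🟩⬛🟫
❓❓🟫🟫🟦🟫🟩🟩🟦
❓❓🟫🟫🔴🟩🟫🟩🟩
❓❓🟦🟩🟫🟩⬛⬜🟩
❓❓🟦🟩⬛🟫⬛🟫🟩
❓❓🟩🟩🟩🟩🟩🟦⬛
❓❓❓🟩🟫🟩⬛🟩⬛

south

❓❓❓❓🟦⬜🟩🟫⬛
❓❓🟦🟫🟩🟩🟩⬛🟫
❓❓🟫🟫🟦🟫🟩🟩🟦
❓❓🟫🟫🟩🟩🟫🟩🟩
❓❓🟦🟩🔴🟩⬛⬜🟩
❓❓🟦🟩⬛🟫⬛🟫🟩
❓❓🟩🟩🟩🟩🟩🟦⬛
❓❓❓🟩🟫🟩⬛🟩⬛
❓❓❓❓❓❓❓❓❓

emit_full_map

❓❓🟩🟦🟫🟩⬜❓❓
❓❓🟦⬜🟩🟫⬛🟫❓
🟦🟫🟩🟩🟩⬛🟫🟩🟩
🟫🟫🟦🟫🟩🟩🟦🟩🟫
🟫🟫🟩🟩🟫🟩🟩🟦⬛
🟦🟩🔴🟩⬛⬜🟩🟩🟫
🟦🟩⬛🟫⬛🟫🟩🟦⬜
🟩🟩🟩🟩🟩🟦⬛🟩🟫
❓🟩🟫🟩⬛🟩⬛🟩🟩

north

❓❓❓❓🟩🟦🟫🟩⬜
❓❓❓❓🟦⬜🟩🟫⬛
❓❓🟦🟫🟩🟩🟩⬛🟫
❓❓🟫🟫🟦🟫🟩🟩🟦
❓❓🟫🟫🔴🟩🟫🟩🟩
❓❓🟦🟩🟫🟩⬛⬜🟩
❓❓🟦🟩⬛🟫⬛🟫🟩
❓❓🟩🟩🟩🟩🟩🟦⬛
❓❓❓🟩🟫🟩⬛🟩⬛


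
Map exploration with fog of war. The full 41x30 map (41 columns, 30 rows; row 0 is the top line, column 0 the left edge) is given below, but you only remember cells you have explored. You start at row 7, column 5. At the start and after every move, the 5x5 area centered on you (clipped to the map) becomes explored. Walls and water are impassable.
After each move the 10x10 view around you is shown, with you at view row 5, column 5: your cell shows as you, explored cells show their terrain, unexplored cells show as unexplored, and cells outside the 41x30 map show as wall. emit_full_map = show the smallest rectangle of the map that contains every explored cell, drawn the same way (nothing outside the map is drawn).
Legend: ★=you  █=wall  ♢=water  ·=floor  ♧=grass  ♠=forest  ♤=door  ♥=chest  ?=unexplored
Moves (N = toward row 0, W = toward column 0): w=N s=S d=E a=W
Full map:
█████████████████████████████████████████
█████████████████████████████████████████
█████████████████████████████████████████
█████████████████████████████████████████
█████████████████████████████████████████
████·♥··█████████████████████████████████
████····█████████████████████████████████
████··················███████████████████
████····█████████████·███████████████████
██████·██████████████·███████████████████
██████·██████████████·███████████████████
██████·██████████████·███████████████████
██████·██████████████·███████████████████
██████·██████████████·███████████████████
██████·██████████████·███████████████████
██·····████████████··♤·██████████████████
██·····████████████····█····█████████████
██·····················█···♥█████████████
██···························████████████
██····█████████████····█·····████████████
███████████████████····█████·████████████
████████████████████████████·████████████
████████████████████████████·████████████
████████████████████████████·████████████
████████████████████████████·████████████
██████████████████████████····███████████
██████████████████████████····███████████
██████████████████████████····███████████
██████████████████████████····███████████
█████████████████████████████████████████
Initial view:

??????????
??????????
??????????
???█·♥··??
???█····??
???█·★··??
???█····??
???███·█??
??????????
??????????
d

??????????
??????????
??????????
??█·♥··█??
??█····█??
??█··★··??
??█····█??
??███·██??
??????????
??????????

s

??????????
??????????
??█·♥··█??
??█····█??
??█·····??
??█··★·█??
??███·██??
???██·██??
??????????
??????????

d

??????????
??????????
?█·♥··█???
?█····██??
?█······??
?█···★██??
?███·███??
??██·███??
??????????
??????????

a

??????????
??????????
??█·♥··█??
??█····██?
??█······?
??█··★·██?
??███·███?
???██·███?
??????????
??????????

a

??????????
??????????
???█·♥··█?
???█····██
???█······
???█·★··██
???███·███
???███·███
??????????
??????????

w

??????????
??????????
??????????
???█·♥··█?
???█····██
???█·★····
???█····██
???███·███
???███·███
??????????

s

??????????
??????????
???█·♥··█?
???█····██
???█······
???█·★··██
???███·███
???███·███
??????????
??????????

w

??????????
??????????
??????????
???█·♥··█?
???█····██
???█·★····
???█····██
???███·███
???███·███
??????????

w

??????????
??????????
??????????
???█████??
???█·♥··█?
???█·★··██
???█······
???█····██
???███·███
???███·███

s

??????????
??????????
???█████??
???█·♥··█?
???█····██
???█·★····
???█····██
???███·███
???███·███
??????????

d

??????????
??????????
??█████???
??█·♥··█??
??█····██?
??█··★···?
??█····██?
??███·███?
??███·███?
??????????

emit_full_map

█████??
█·♥··█?
█····██
█··★···
█····██
███·███
███·███

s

??????????
??█████???
??█·♥··█??
??█····██?
??█······?
??█··★·██?
??███·███?
??███·███?
??????????
??????????

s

??█████???
??█·♥··█??
??█····██?
??█······?
??█····██?
??███★███?
??███·███?
???██·██??
??????????
??????????

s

??█·♥··█??
??█····██?
??█······?
??█····██?
??███·███?
??███★███?
???██·██??
???██·██??
??????????
??????????

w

??█████???
??█·♥··█??
??█····██?
??█······?
??█····██?
??███★███?
??███·███?
???██·██??
???██·██??
??????????

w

??????????
??█████???
??█·♥··█??
??█····██?
??█······?
??█··★·██?
??███·███?
??███·███?
???██·██??
???██·██??

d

??????????
?█████????
?█·♥··█???
?█····██??
?█······??
?█···★██??
?███·███??
?███·███??
??██·██???
??██·██???

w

??????????
??????????
?█████????
?█·♥··██??
?█····██??
?█···★··??
?█····██??
?███·███??
?███·███??
??██·██???

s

??????????
?█████????
?█·♥··██??
?█····██??
?█······??
?█···★██??
?███·███??
?███·███??
??██·██???
??██·██???

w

??????????
??????????
?█████????
?█·♥··██??
?█····██??
?█···★··??
?█····██??
?███·███??
?███·███??
??██·██???

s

??????????
?█████????
?█·♥··██??
?█····██??
?█······??
?█···★██??
?███·███??
?███·███??
??██·██???
??██·██???

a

??????????
??█████???
??█·♥··██?
??█····██?
??█······?
??█··★·██?
??███·███?
??███·███?
???██·██??
???██·██??

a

??????????
???█████??
???█·♥··██
???█····██
???█······
???█·★··██
???███·███
???███·███
????██·██?
????██·██?

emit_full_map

█████??
█·♥··██
█····██
█······
█·★··██
███·███
███·███
?██·██?
?██·██?

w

??????????
??????????
???█████??
???█·♥··██
???█····██
???█·★····
???█····██
???███·███
???███·███
????██·██?

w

??????????
??????????
??????????
???█████??
???█·♥··██
???█·★··██
???█······
???█····██
???███·███
???███·███

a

█?????????
█?????????
█?????????
█??██████?
█??██·♥··█
█??██★···█
█??██·····
█??██····█
█???███·██
█???███·██

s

█?????????
█?????????
█??██████?
█??██·♥··█
█??██····█
█??██★····
█??██····█
█??████·██
█???███·██
█????██·██

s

█?????????
█??██████?
█??██·♥··█
█??██····█
█??██·····
█??██★···█
█??████·██
█??████·██
█????██·██
█????██·██

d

??????????
??██████??
??██·♥··██
??██····██
??██······
??██·★··██
??████·███
??████·███
????██·██?
????██·██?

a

█?????????
█??██████?
█??██·♥··█
█??██····█
█??██·····
█??██★···█
█??████·██
█??████·██
█????██·██
█????██·██

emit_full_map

██████??
██·♥··██
██····██
██······
██★···██
████·███
████·███
??██·██?
??██·██?

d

??????????
??██████??
??██·♥··██
??██····██
??██······
??██·★··██
??████·███
??████·███
????██·██?
????██·██?

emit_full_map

██████??
██·♥··██
██····██
██······
██·★··██
████·███
████·███
??██·██?
??██·██?


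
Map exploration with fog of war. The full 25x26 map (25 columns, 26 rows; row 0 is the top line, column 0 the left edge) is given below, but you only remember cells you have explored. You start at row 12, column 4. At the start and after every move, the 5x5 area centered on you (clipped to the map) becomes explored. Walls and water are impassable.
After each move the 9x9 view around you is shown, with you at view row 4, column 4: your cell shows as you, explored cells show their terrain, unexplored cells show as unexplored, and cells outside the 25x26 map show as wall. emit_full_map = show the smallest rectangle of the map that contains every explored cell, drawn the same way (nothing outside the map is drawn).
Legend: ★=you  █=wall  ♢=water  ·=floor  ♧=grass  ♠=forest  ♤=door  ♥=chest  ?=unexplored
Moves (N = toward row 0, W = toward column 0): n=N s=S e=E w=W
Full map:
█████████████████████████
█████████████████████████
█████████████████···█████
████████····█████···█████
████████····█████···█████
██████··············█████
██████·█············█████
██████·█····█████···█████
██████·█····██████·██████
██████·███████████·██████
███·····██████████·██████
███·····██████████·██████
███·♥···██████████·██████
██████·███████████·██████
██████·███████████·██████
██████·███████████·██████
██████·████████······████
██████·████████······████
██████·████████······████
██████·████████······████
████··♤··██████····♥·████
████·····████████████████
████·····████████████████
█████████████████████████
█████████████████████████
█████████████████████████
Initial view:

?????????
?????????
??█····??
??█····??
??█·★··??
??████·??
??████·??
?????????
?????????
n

?????????
?????????
??████·??
??█····??
??█·★··??
??█·♥··??
??████·??
??████·??
?????????

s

?????????
??████·??
??█····??
??█····??
??█·★··??
??████·??
??████·??
?????????
?????????

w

█????????
█??████·?
█?██····?
█?██····?
█?██★♥··?
█?█████·?
█?█████·?
█????????
█????????

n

█????????
█????????
█?█████·?
█?██····?
█?██★···?
█?██·♥··?
█?█████·?
█?█████·?
█????????

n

█????????
█????????
█?█████??
█?█████·?
█?██★···?
█?██····?
█?██·♥··?
█?█████·?
█?█████·?

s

█????????
█?█████??
█?█████·?
█?██····?
█?██★···?
█?██·♥··?
█?█████·?
█?█████·?
█????????

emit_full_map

█████?
█████·
██····
██★···
██·♥··
█████·
█████·

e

?????????
?█████???
?█████·??
?██····??
?██·★··??
?██·♥··??
?█████·??
?█████·??
?????????

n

?????????
?????????
?█████·??
?█████·??
?██·★··??
?██····??
?██·♥··??
?█████·??
?█████·??

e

?????????
?????????
█████·█??
█████·█??
██··★··??
██·····??
██·♥···??
█████·???
█████·???

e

?????????
?????????
████·█·??
████·██??
█···★·█??
█·····█??
█·♥···█??
████·????
████·????

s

?????????
████·█·??
████·██??
█·····█??
█···★·█??
█·♥···█??
████·██??
████·????
?????????

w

?????????
█████·█·?
█████·██?
██·····█?
██··★··█?
██·♥···█?
█████·██?
█████·???
?????????

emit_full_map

█████·█·
█████·██
██·····█
██··★··█
██·♥···█
█████·██
█████·??

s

█████·█·?
█████·██?
██·····█?
██·····█?
██·♥★··█?
█████·██?
█████·█??
?????????
?????????

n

?????????
█████·█·?
█████·██?
██·····█?
██··★··█?
██·♥···█?
█████·██?
█████·█??
?????????

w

?????????
?█████·█·
?█████·██
?██·····█
?██·★···█
?██·♥···█
?█████·██
?█████·█?
?????????

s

?█████·█·
?█████·██
?██·····█
?██·····█
?██·★···█
?█████·██
?█████·█?
?????????
?????????

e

█████·█·?
█████·██?
██·····█?
██·····█?
██·♥★··█?
█████·██?
█████·█??
?????????
?????????

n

?????????
█████·█·?
█████·██?
██·····█?
██··★··█?
██·♥···█?
█████·██?
█████·█??
?????????

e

?????????
████·█·??
████·██??
█·····█??
█···★·█??
█·♥···█??
████·██??
████·█???
?????????

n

?????????
?????????
████·█·??
████·██??
█···★·█??
█·····█??
█·♥···█??
████·██??
████·█???

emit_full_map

█████·█·
█████·██
██···★·█
██·····█
██·♥···█
█████·██
█████·█?

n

?????????
?????????
??██·█·??
████·█·??
████★██??
█·····█??
█·····█??
█·♥···█??
████·██??

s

?????????
??██·█·??
████·█·??
████·██??
█···★·█??
█·····█??
█·♥···█??
████·██??
████·█???

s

??██·█·??
████·█·??
████·██??
█·····█??
█···★·█??
█·♥···█??
████·██??
████·█???
?????????

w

???██·█·?
█████·█·?
█████·██?
██·····█?
██··★··█?
██·♥···█?
█████·██?
█████·█??
?????????

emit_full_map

???██·█·
█████·█·
█████·██
██·····█
██··★··█
██·♥···█
█████·██
█████·█?

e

??██·█·??
████·█·??
████·██??
█·····█??
█···★·█??
█·♥···█??
████·██??
████·█???
?????????

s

████·█·??
████·██??
█·····█??
█·····█??
█·♥·★·█??
████·██??
████·██??
?????????
?????????

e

███·█·???
███·██???
·····██??
·····██??
·♥··★██??
███·███??
███·███??
?????????
?????????

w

████·█·??
████·██??
█·····██?
█·····██?
█·♥·★·██?
████·███?
████·███?
?????????
?????????

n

??██·█·??
████·█·??
████·██??
█·····██?
█···★·██?
█·♥···██?
████·███?
████·███?
?????????

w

???██·█·?
█████·█·?
█████·██?
██·····██
██··★··██
██·♥···██
█████·███
█████·███
?????????

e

??██·█·??
████·█·??
████·██??
█·····██?
█···★·██?
█·♥···██?
████·███?
████·███?
?????????

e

?██·█·???
███·█·???
███·███??
·····██??
····★██??
·♥···██??
███·███??
███·███??
?????????

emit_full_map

???██·█·?
█████·█·?
█████·███
██·····██
██····★██
██·♥···██
█████·███
█████·███

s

███·█·???
███·███??
·····██??
·····██??
·♥··★██??
███·███??
███·███??
?????????
?????????

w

████·█·??
████·███?
█·····██?
█·····██?
█·♥·★·██?
████·███?
████·███?
?????????
?????????

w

█████·█·?
█████·███
██·····██
██·····██
██·♥★··██
█████·███
█████·███
?????????
?????????

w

?█████·█·
?█████·██
?██·····█
?██·····█
?██·★···█
?█████·██
?█████·██
?????????
?????????

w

█?█████·█
█?█████·█
█?██·····
█?██·····
█?██★♥···
█?█████·█
█?█████·█
█????????
█????????

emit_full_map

???██·█·?
█████·█·?
█████·███
██·····██
██·····██
██★♥···██
█████·███
█████·███


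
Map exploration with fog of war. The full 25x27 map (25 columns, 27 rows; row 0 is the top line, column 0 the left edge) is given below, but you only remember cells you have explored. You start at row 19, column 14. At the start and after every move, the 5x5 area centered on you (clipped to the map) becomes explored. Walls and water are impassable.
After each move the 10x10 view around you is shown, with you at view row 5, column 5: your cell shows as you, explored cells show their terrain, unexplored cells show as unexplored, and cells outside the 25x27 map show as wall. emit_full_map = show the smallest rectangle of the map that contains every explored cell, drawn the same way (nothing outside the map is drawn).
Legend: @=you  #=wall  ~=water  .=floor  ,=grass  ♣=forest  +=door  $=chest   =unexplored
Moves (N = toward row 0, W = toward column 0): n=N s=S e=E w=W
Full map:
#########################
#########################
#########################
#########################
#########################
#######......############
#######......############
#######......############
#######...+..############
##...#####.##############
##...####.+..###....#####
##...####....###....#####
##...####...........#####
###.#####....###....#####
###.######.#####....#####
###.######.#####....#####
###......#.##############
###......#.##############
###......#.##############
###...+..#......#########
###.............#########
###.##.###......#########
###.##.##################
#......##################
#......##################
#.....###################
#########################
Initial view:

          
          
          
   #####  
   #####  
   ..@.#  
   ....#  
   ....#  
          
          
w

          
          
          
   ###### 
   ###### 
   ..@..# 
   .....# 
   .....# 
          
          

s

          
          
   ###### 
   ###### 
   .....# 
   ..@..# 
   .....# 
   #####  
          
          

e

          
          
  ######  
  ######  
  .....#  
  ...@.#  
  .....#  
  ######  
          
          

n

          
          
          
  ######  
  ######  
  ...@.#  
  .....#  
  .....#  
  ######  
          

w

          
          
          
   ###### 
   ###### 
   ..@..# 
   .....# 
   .....# 
   ###### 
          

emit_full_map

######
######
..@..#
.....#
.....#
######

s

          
          
   ###### 
   ###### 
   .....# 
   ..@..# 
   .....# 
   ###### 
          
          

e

          
          
  ######  
  ######  
  .....#  
  ...@.#  
  .....#  
  ######  
          
          

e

          
          
 ######   
 #######  
 .....##  
 ....@##  
 .....##  
 #######  
          
          

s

          
 ######   
 #######  
 .....##  
 .....##  
 ....@##  
 #######  
   #####  
          
          

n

          
          
 ######   
 #######  
 .....##  
 ....@##  
 .....##  
 #######  
   #####  
          

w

          
          
  ######  
  ####### 
  .....## 
  ...@.## 
  .....## 
  ####### 
    ##### 
          

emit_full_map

###### 
#######
.....##
...@.##
.....##
#######
  #####

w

          
          
   ###### 
   #######
   .....##
   ..@..##
   .....##
   #######
     #####
          

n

          
          
          
   ###### 
   #######
   ..@..##
   .....##
   .....##
   #######
     #####

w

          
          
          
   .######
   .######
   ..@...#
   ......#
   ......#
    ######
      ####

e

          
          
          
  .###### 
  .#######
  ...@..##
  ......##
  ......##
   #######
     #####

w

          
          
          
   .######
   .######
   ..@...#
   ......#
   ......#
    ######
      ####

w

          
          
          
   #.#####
   #.#####
   #.@....
   .......
   #......
     #####
       ###

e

          
          
          
  #.######
  #.######
  #..@...#
  .......#
  #......#
    ######
      ####

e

          
          
          
 #.###### 
 #.#######
 #...@..##
 .......##
 #......##
   #######
     #####

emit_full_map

#.###### 
#.#######
#...@..##
.......##
#......##
  #######
    #####

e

          
          
          
#.######  
#.####### 
#....@.## 
.......## 
#......## 
  ####### 
    ##### 

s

          
          
#.######  
#.####### 
#......## 
.....@.## 
#......## 
  ####### 
    ##### 
          

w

          
          
 #.###### 
 #.#######
 #......##
 ....@..##
 #......##
   #######
     #####
          

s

          
 #.###### 
 #.#######
 #......##
 .......##
 #...@..##
   #######
   #######
          
          

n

          
          
 #.###### 
 #.#######
 #......##
 ....@..##
 #......##
   #######
   #######
          

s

          
 #.###### 
 #.#######
 #......##
 .......##
 #...@..##
   #######
   #######
          
          

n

          
          
 #.###### 
 #.#######
 #......##
 ....@..##
 #......##
   #######
   #######
          

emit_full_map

#.###### 
#.#######
#......##
....@..##
#......##
  #######
  #######

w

          
          
  #.######
  #.######
  #......#
  ...@...#
  #......#
   #######
    ######
          

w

          
          
   #.#####
   #.#####
   #......
   ..@....
   #......
   #######
     #####
          

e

          
          
  #.######
  #.######
  #......#
  ...@...#
  #......#
  ########
    ######
          

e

          
          
 #.###### 
 #.#######
 #......##
 ....@..##
 #......##
 #########
   #######
          

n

          
          
          
 #.###### 
 #.#######
 #...@..##
 .......##
 #......##
 #########
   #######

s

          
          
 #.###### 
 #.#######
 #......##
 ....@..##
 #......##
 #########
   #######
          

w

          
          
  #.######
  #.######
  #......#
  ...@...#
  #......#
  ########
    ######
          

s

          
  #.######
  #.######
  #......#
  .......#
  #..@...#
  ########
   #######
          
          

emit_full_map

#.###### 
#.#######
#......##
.......##
#..@...##
#########
 ########
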